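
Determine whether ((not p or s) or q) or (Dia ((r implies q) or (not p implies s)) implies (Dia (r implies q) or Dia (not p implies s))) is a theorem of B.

Tableau for the negation not (((not p or s) or q) or (Dia ((r implies q) or (not p implies s)) implies (Dia (r implies q) or Dia (not p implies s)))):
1. not (((not p or s) or q) or (Dia ((r implies q) or (not p implies s)) implies (Dia (r implies q) or Dia (not p implies s)))), 0
2. not ((not p or s) or q), 0   [neg-or-rule on 1]
3. not (Dia ((r implies q) or (not p implies s)) implies (Dia (r implies q) or Dia (not p implies s))), 0   [neg-or-rule on 1]
4. not (not p or s), 0   [neg-or-rule on 2]
5. not q, 0   [neg-or-rule on 2]
6. Dia ((r implies q) or (not p implies s)), 0   [neg-implies-rule on 3]
7. not (Dia (r implies q) or Dia (not p implies s)), 0   [neg-implies-rule on 3]
8. p, 0   [neg-or-rule on 4]
9. not s, 0   [neg-or-rule on 4]
10. not Dia (r implies q), 0   [neg-or-rule on 7]
11. not Dia (not p implies s), 0   [neg-or-rule on 7]
12. not (r implies q), 0   [neg-Dia-rule on 10 via 0R0]
13. r, 0   [neg-implies-rule on 12]
14. not (not p implies s), 0   [neg-Dia-rule on 11 via 0R0]
15. not p, 0   [neg-implies-rule on 14]
Accessibility: 0R0
Branch closes: p and not p both at 0.
All branches of the negation close; one closing branch shown above.

Valid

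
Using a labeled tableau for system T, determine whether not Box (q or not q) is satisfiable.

No, unsatisfiable

1. not Box (q or not q), u
2. not (q or not q), v
3. not q, v
4. q, v
Accessibility: uRu, uRv, vRv
Branch closes: q and not q both at v.
Every branch closes; the branch above is one of them.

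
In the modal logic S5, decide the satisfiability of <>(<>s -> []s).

Satisfiable

1. <>(<>s -> []s), w0
2. <>s -> []s, w1
3. []s, w1
4. s, w0
5. s, w1
Accessibility: w0Rw0, w0Rw1, w1Rw0, w1Rw1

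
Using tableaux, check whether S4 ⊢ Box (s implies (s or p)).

Valid

Tableau for the negation not Box (s implies (s or p)):
1. not Box (s implies (s or p)), w0
2. not (s implies (s or p)), w1
3. s, w1
4. not (s or p), w1
5. not s, w1
6. not p, w1
Accessibility: w0Rw0, w0Rw1, w1Rw1
Branch closes: s and not s both at w1.
All branches of the negation close; one closing branch shown above.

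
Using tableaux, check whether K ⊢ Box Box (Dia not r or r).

Invalid (countermodel exists)

Tableau for the negation not Box Box (Dia not r or r):
1. not Box Box (Dia not r or r), 0
2. not Box (Dia not r or r), 1
3. not (Dia not r or r), 2
4. not Dia not r, 2
5. not r, 2
Accessibility: 0R1, 1R2
The negation has an open branch (countermodel exists).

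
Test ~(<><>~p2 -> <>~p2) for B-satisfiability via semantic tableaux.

1. ~(<><>~p2 -> <>~p2), w0
2. <><>~p2, w0
3. ~<>~p2, w0
4. p2, w0
5. <>~p2, w1
6. p2, w1
7. ~p2, w2
Accessibility: w0Rw0, w0Rw1, w1Rw0, w1Rw1, w1Rw2, w2Rw1, w2Rw2

Yes, satisfiable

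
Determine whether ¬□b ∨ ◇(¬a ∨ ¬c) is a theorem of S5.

Tableau for the negation ¬(¬□b ∨ ◇(¬a ∨ ¬c)):
1. ¬(¬□b ∨ ◇(¬a ∨ ¬c)), w0
2. □b, w0
3. ¬◇(¬a ∨ ¬c), w0
4. b, w0
5. ¬(¬a ∨ ¬c), w0
6. a, w0
7. c, w0
Accessibility: w0Rw0
The negation has an open branch (countermodel exists).

Not valid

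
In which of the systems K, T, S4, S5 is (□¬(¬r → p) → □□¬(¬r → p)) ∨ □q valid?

T-tableau for the negation ¬((□¬(¬r → p) → □□¬(¬r → p)) ∨ □q):
1. ¬((□¬(¬r → p) → □□¬(¬r → p)) ∨ □q), w0
2. ¬(□¬(¬r → p) → □□¬(¬r → p)), w0   [¬∨-rule on 1]
3. ¬□q, w0   [¬∨-rule on 1]
4. □¬(¬r → p), w0   [¬→-rule on 2]
5. ¬□□¬(¬r → p), w0   [¬→-rule on 2]
6. ¬(¬r → p), w0   [□-rule on 4 via w0Rw0]
7. ¬r, w0   [¬→-rule on 6]
8. ¬p, w0   [¬→-rule on 6]
9. ¬q, w1   [¬□-rule on 3: fresh world w1, w0Rw1]
10. ¬(¬r → p), w1   [□-rule on 4 via w0Rw1]
11. ¬r, w1   [¬→-rule on 10]
12. ¬p, w1   [¬→-rule on 10]
13. ¬□¬(¬r → p), w2   [¬□-rule on 5: fresh world w2, w0Rw2]
14. ¬(¬r → p), w2   [□-rule on 4 via w0Rw2]
15. ¬r, w2   [¬→-rule on 14]
16. ¬p, w2   [¬→-rule on 14]
17. ¬r → p, w3   [¬□-rule on 13: fresh world w3, w2Rw3]
18. p, w3   [→-rule on 17 (branches; this branch)]
Accessibility: w0Rw0, w0Rw1, w0Rw2, w1Rw1, w2Rw2, w2Rw3, w3Rw3
Complete open branch: countermodel on a T-frame, so not valid in T, nor in K (the same frame is also a K-frame).
S4-tableau for the negation ¬((□¬(¬r → p) → □□¬(¬r → p)) ∨ □q):
1. ¬((□¬(¬r → p) → □□¬(¬r → p)) ∨ □q), w0
2. ¬(□¬(¬r → p) → □□¬(¬r → p)), w0   [¬∨-rule on 1]
3. ¬□q, w0   [¬∨-rule on 1]
4. □¬(¬r → p), w0   [¬→-rule on 2]
5. ¬□□¬(¬r → p), w0   [¬→-rule on 2]
6. ¬(¬r → p), w0   [□-rule on 4 via w0Rw0]
7. ¬r, w0   [¬→-rule on 6]
8. ¬p, w0   [¬→-rule on 6]
9. ¬q, w1   [¬□-rule on 3: fresh world w1, w0Rw1]
10. ¬(¬r → p), w1   [□-rule on 4 via w0Rw1]
11. ¬r, w1   [¬→-rule on 10]
12. ¬p, w1   [¬→-rule on 10]
13. ¬□¬(¬r → p), w2   [¬□-rule on 5: fresh world w2, w0Rw2]
14. ¬(¬r → p), w2   [□-rule on 4 via w0Rw2]
15. ¬r, w2   [¬→-rule on 14]
16. ¬p, w2   [¬→-rule on 14]
17. ¬r → p, w3   [¬□-rule on 13: fresh world w3, w2Rw3]
18. ¬(¬r → p), w3   [□-rule on 4 via w0Rw3]
19. ¬r, w3   [¬→-rule on 18]
20. ¬p, w3   [¬→-rule on 18]
21. p, w3   [→-rule on 17 (branches; this branch)]
Accessibility: w0Rw0, w0Rw1, w0Rw2, w0Rw3, w1Rw1, w2Rw2, w2Rw3, w3Rw3
Branch closes: p and ¬p both at w3.
Every branch closes (one shown): valid in S4, hence also in S5 (every theorem of S4 is a theorem of S5).

S4, S5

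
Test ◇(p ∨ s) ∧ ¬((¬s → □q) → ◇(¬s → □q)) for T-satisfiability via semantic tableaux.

1. ◇(p ∨ s) ∧ ¬((¬s → □q) → ◇(¬s → □q)), u
2. ◇(p ∨ s), u
3. ¬((¬s → □q) → ◇(¬s → □q)), u
4. ¬s → □q, u
5. ¬◇(¬s → □q), u
6. ¬(¬s → □q), u
7. ¬s, u
8. ¬□q, u
9. □q, u
10. q, u
11. p ∨ s, v
12. ¬(¬s → □q), v
13. ¬s, v
14. ¬□q, v
15. q, v
16. p, v
17. ¬q, w
18. ¬(¬s → □q), w
19. ¬s, w
20. ¬□q, w
21. q, w
Accessibility: uRu, uRv, uRw, vRv, wRw
Branch closes: q and ¬q both at w.
Every branch closes; the branch above is one of them.

No, unsatisfiable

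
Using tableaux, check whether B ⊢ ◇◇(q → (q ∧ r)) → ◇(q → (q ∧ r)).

Tableau for the negation ¬(◇◇(q → (q ∧ r)) → ◇(q → (q ∧ r))):
1. ¬(◇◇(q → (q ∧ r)) → ◇(q → (q ∧ r))), w0
2. ◇◇(q → (q ∧ r)), w0
3. ¬◇(q → (q ∧ r)), w0
4. ¬(q → (q ∧ r)), w0
5. q, w0
6. ¬(q ∧ r), w0
7. ¬r, w0
8. ◇(q → (q ∧ r)), w1
9. ¬(q → (q ∧ r)), w1
10. q, w1
11. ¬(q ∧ r), w1
12. ¬r, w1
13. q → (q ∧ r), w2
14. q ∧ r, w2
15. q, w2
16. r, w2
Accessibility: w0Rw0, w0Rw1, w1Rw0, w1Rw1, w1Rw2, w2Rw1, w2Rw2
The negation has an open branch (countermodel exists).

No, not valid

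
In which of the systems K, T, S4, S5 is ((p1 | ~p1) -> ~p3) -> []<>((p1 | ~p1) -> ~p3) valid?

S5

S5-tableau for the negation ~(((p1 | ~p1) -> ~p3) -> []<>((p1 | ~p1) -> ~p3)):
1. ~(((p1 | ~p1) -> ~p3) -> []<>((p1 | ~p1) -> ~p3)), 0
2. (p1 | ~p1) -> ~p3, 0
3. ~[]<>((p1 | ~p1) -> ~p3), 0
4. ~p3, 0
5. ~<>((p1 | ~p1) -> ~p3), 1
6. ~((p1 | ~p1) -> ~p3), 0
7. p1 | ~p1, 0
8. p3, 0
Accessibility: 0R0, 0R1, 1R0, 1R1
Branch closes: p3 and ~p3 both at 0.
Every branch closes (one shown): valid in S5.
S4-tableau for the negation ~(((p1 | ~p1) -> ~p3) -> []<>((p1 | ~p1) -> ~p3)):
1. ~(((p1 | ~p1) -> ~p3) -> []<>((p1 | ~p1) -> ~p3)), 0
2. (p1 | ~p1) -> ~p3, 0
3. ~[]<>((p1 | ~p1) -> ~p3), 0
4. ~p3, 0
5. ~<>((p1 | ~p1) -> ~p3), 1
6. ~((p1 | ~p1) -> ~p3), 1
7. p1 | ~p1, 1
8. p3, 1
9. ~p1, 1
Accessibility: 0R0, 0R1, 1R1
Complete open branch: countermodel on an S4-frame, so not valid in S4, nor in K, T (the same frame is also a K-frame and a T-frame).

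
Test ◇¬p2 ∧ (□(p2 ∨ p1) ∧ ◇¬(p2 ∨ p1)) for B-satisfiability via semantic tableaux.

1. ◇¬p2 ∧ (□(p2 ∨ p1) ∧ ◇¬(p2 ∨ p1)), u
2. ◇¬p2, u
3. □(p2 ∨ p1) ∧ ◇¬(p2 ∨ p1), u
4. □(p2 ∨ p1), u
5. ◇¬(p2 ∨ p1), u
6. p2 ∨ p1, u
7. p1, u
8. ¬p2, v
9. p2 ∨ p1, v
10. p1, v
11. ¬(p2 ∨ p1), w
12. ¬p2, w
13. ¬p1, w
14. p2 ∨ p1, w
15. p1, w
Accessibility: uRu, uRv, uRw, vRu, vRv, wRu, wRw
Branch closes: p1 and ¬p1 both at w.
Every branch closes; the branch above is one of them.

Unsatisfiable (every branch closes)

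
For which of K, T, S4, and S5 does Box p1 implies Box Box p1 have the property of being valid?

T-tableau for the negation not (Box p1 implies Box Box p1):
1. not (Box p1 implies Box Box p1), 0
2. Box p1, 0
3. not Box Box p1, 0
4. p1, 0
5. not Box p1, 1
6. p1, 1
7. not p1, 2
Accessibility: 0R0, 0R1, 1R1, 1R2, 2R2
Complete open branch: countermodel on a T-frame, so not valid in T, nor in K (the same frame is also a K-frame).
S4-tableau for the negation not (Box p1 implies Box Box p1):
1. not (Box p1 implies Box Box p1), 0
2. Box p1, 0
3. not Box Box p1, 0
4. p1, 0
5. not Box p1, 1
6. p1, 1
7. not p1, 2
8. p1, 2
Accessibility: 0R0, 0R1, 0R2, 1R1, 1R2, 2R2
Branch closes: p1 and not p1 both at 2.
Every branch closes (one shown): valid in S4, hence also in S5 (every theorem of S4 is a theorem of S5).

S4, S5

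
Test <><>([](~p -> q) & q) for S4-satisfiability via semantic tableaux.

Satisfiable (open branch found)

1. <><>([](~p -> q) & q), u
2. <>([](~p -> q) & q), v   [<>-rule on 1: fresh world v, uRv]
3. [](~p -> q) & q, w   [<>-rule on 2: fresh world w, vRw]
4. [](~p -> q), w   [&-rule on 3]
5. q, w   [&-rule on 3]
6. ~p -> q, w   [[]-rule on 4 via wRw]
Accessibility: uRu, uRv, uRw, vRv, vRw, wRw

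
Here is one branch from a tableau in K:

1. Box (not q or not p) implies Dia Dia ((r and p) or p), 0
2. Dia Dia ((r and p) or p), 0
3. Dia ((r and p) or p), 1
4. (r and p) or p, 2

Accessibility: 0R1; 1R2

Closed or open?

Not closed

No atom appears with both signs at the same world.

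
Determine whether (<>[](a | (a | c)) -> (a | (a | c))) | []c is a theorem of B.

Yes, valid

Tableau for the negation ~((<>[](a | (a | c)) -> (a | (a | c))) | []c):
1. ~((<>[](a | (a | c)) -> (a | (a | c))) | []c), u
2. ~(<>[](a | (a | c)) -> (a | (a | c))), u   [~|-rule on 1]
3. ~[]c, u   [~|-rule on 1]
4. <>[](a | (a | c)), u   [~->-rule on 2]
5. ~(a | (a | c)), u   [~->-rule on 2]
6. ~a, u   [~|-rule on 5]
7. ~(a | c), u   [~|-rule on 5]
8. ~c, u   [~|-rule on 7]
9. ~c, v   [~[]-rule on 3: fresh world v, uRv]
10. [](a | (a | c)), w   [<>-rule on 4: fresh world w, uRw]
11. a | (a | c), u   [[]-rule on 10 via wRu]
12. a | (a | c), w   [[]-rule on 10 via wRw]
13. a | c, u   [|-rule on 11 (branches; this branch)]
14. a | c, w   [|-rule on 12 (branches; this branch)]
15. c, u   [|-rule on 13 (branches; this branch)]
Accessibility: uRu, uRv, uRw, vRu, vRv, wRu, wRw
Branch closes: c and ~c both at u.
Every branch of the negation's tableau closes; the branch above is one of them.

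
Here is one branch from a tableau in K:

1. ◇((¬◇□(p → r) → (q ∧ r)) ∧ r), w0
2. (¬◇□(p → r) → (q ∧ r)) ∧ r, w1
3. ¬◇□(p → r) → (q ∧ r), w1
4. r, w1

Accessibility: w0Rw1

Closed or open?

Not closed

No atom appears with both signs at the same world.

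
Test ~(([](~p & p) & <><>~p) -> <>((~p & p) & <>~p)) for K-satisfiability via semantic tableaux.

1. ~(([](~p & p) & <><>~p) -> <>((~p & p) & <>~p)), w0
2. [](~p & p) & <><>~p, w0
3. ~<>((~p & p) & <>~p), w0
4. [](~p & p), w0
5. <><>~p, w0
6. <>~p, w1
7. ~((~p & p) & <>~p), w1
8. ~p & p, w1
9. ~p, w1
10. p, w1
Accessibility: w0Rw1
Branch closes: p and ~p both at w1.
All branches of the tableau close; one closing branch shown above.

No, unsatisfiable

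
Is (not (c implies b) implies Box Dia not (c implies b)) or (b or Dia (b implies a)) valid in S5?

Valid

Tableau for the negation not ((not (c implies b) implies Box Dia not (c implies b)) or (b or Dia (b implies a))):
1. not ((not (c implies b) implies Box Dia not (c implies b)) or (b or Dia (b implies a))), w0
2. not (not (c implies b) implies Box Dia not (c implies b)), w0
3. not (b or Dia (b implies a)), w0
4. not (c implies b), w0
5. not Box Dia not (c implies b), w0
6. not b, w0
7. not Dia (b implies a), w0
8. c, w0
9. not (b implies a), w0
10. b, w0
11. not a, w0
Accessibility: w0Rw0
Branch closes: b and not b both at w0.
Every branch of the negation's tableau closes; the branch above is one of them.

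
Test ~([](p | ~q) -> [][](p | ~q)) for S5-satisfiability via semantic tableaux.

Unsatisfiable

1. ~([](p | ~q) -> [][](p | ~q)), w0
2. [](p | ~q), w0
3. ~[][](p | ~q), w0
4. p | ~q, w0
5. ~q, w0
6. ~[](p | ~q), w1
7. p | ~q, w1
8. ~q, w1
9. ~(p | ~q), w2
10. ~p, w2
11. q, w2
12. p | ~q, w2
13. ~q, w2
Accessibility: w0Rw0, w0Rw1, w0Rw2, w1Rw0, w1Rw1, w1Rw2, w2Rw0, w2Rw1, w2Rw2
Branch closes: q and ~q both at w2.
All branches of the tableau close; one closing branch shown above.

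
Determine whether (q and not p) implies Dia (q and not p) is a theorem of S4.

Tableau for the negation not ((q and not p) implies Dia (q and not p)):
1. not ((q and not p) implies Dia (q and not p)), u
2. q and not p, u
3. not Dia (q and not p), u
4. q, u
5. not p, u
6. not (q and not p), u
7. p, u
Accessibility: uRu
Branch closes: p and not p both at u.
All branches of the negation close; one closing branch shown above.

Yes, valid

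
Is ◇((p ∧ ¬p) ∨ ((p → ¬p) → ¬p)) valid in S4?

Tableau for the negation ¬◇((p ∧ ¬p) ∨ ((p → ¬p) → ¬p)):
1. ¬◇((p ∧ ¬p) ∨ ((p → ¬p) → ¬p)), 0
2. ¬((p ∧ ¬p) ∨ ((p → ¬p) → ¬p)), 0   [¬◇-rule on 1 via 0R0]
3. ¬(p ∧ ¬p), 0   [¬∨-rule on 2]
4. ¬((p → ¬p) → ¬p), 0   [¬∨-rule on 2]
5. p → ¬p, 0   [¬→-rule on 4]
6. p, 0   [¬→-rule on 4]
7. ¬p, 0   [→-rule on 5 (branches; this branch)]
Accessibility: 0R0
Branch closes: p and ¬p both at 0.
All branches of the negation close; one closing branch shown above.

Valid in S4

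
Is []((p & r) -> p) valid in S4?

Valid

Tableau for the negation ~[]((p & r) -> p):
1. ~[]((p & r) -> p), w0
2. ~((p & r) -> p), w1
3. p & r, w1
4. ~p, w1
5. p, w1
6. r, w1
Accessibility: w0Rw0, w0Rw1, w1Rw1
Branch closes: p and ~p both at w1.
All branches of the negation close; one closing branch shown above.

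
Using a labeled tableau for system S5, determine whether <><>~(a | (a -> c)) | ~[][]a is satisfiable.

Satisfiable (open branch found)

1. <><>~(a | (a -> c)) | ~[][]a, 0
2. ~[][]a, 0
3. ~[]a, 1
4. ~a, 2
Accessibility: 0R0, 0R1, 0R2, 1R0, 1R1, 1R2, 2R0, 2R1, 2R2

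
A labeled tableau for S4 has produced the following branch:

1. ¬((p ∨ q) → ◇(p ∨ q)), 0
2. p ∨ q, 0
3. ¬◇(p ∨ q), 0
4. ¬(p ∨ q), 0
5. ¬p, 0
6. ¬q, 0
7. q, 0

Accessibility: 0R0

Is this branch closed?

Yes, closed

Both q and ¬q appear at 0.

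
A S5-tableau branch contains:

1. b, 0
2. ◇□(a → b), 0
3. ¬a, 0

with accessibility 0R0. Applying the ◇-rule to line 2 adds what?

a fresh world 1 with 0R1, and □(a → b) at 1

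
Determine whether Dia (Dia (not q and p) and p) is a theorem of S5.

Tableau for the negation not Dia (Dia (not q and p) and p):
1. not Dia (Dia (not q and p) and p), w0
2. not (Dia (not q and p) and p), w0
3. not p, w0
Accessibility: w0Rw0
The negation has an open branch (countermodel exists).

Not valid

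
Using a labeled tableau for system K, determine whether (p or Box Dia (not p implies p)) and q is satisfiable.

1. (p or Box Dia (not p implies p)) and q, w0
2. p or Box Dia (not p implies p), w0
3. q, w0
4. Box Dia (not p implies p), w0

Satisfiable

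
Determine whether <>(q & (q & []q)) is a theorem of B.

Tableau for the negation ~<>(q & (q & []q)):
1. ~<>(q & (q & []q)), u
2. ~(q & (q & []q)), u   [~<>-rule on 1 via uRu]
3. ~(q & []q), u   [~&-rule on 2 (branches; this branch)]
4. ~[]q, u   [~&-rule on 3 (branches; this branch)]
5. ~q, v   [~[]-rule on 4: fresh world v, uRv]
6. ~(q & (q & []q)), v   [~<>-rule on 1 via uRv]
7. ~(q & []q), v   [~&-rule on 6 (branches; this branch)]
8. ~[]q, v   [~&-rule on 7 (branches; this branch)]
9. ~q, w   [~[]-rule on 8: fresh world w, vRw]
Accessibility: uRu, uRv, vRu, vRv, vRw, wRv, wRw
The negation has an open branch (countermodel exists).

Not valid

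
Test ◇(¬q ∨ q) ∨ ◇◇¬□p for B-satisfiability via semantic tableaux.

Satisfiable

1. ◇(¬q ∨ q) ∨ ◇◇¬□p, 0
2. ◇◇¬□p, 0
3. ◇¬□p, 1
4. ¬□p, 2
5. ¬p, 3
Accessibility: 0R0, 0R1, 1R0, 1R1, 1R2, 2R1, 2R2, 2R3, 3R2, 3R3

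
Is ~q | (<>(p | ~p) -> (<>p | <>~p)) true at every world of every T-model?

Tableau for the negation ~(~q | (<>(p | ~p) -> (<>p | <>~p))):
1. ~(~q | (<>(p | ~p) -> (<>p | <>~p))), 0
2. q, 0
3. ~(<>(p | ~p) -> (<>p | <>~p)), 0
4. <>(p | ~p), 0
5. ~(<>p | <>~p), 0
6. ~<>p, 0
7. ~<>~p, 0
8. ~p, 0
9. p, 0
Accessibility: 0R0
Branch closes: p and ~p both at 0.
Every branch of the negation's tableau closes; the branch above is one of them.

Valid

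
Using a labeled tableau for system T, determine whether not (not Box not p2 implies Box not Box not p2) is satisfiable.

1. not (not Box not p2 implies Box not Box not p2), u
2. not Box not p2, u   [neg-implies-rule on 1]
3. not Box not Box not p2, u   [neg-implies-rule on 1]
4. p2, v   [neg-Box-rule on 2: fresh world v, uRv]
5. Box not p2, w   [neg-Box-rule on 3: fresh world w, uRw]
6. not p2, w   [Box-rule on 5 via wRw]
Accessibility: uRu, uRv, uRw, vRv, wRw

Yes, satisfiable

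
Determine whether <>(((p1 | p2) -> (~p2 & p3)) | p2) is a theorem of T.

Invalid (countermodel exists)

Tableau for the negation ~<>(((p1 | p2) -> (~p2 & p3)) | p2):
1. ~<>(((p1 | p2) -> (~p2 & p3)) | p2), w0
2. ~(((p1 | p2) -> (~p2 & p3)) | p2), w0
3. ~((p1 | p2) -> (~p2 & p3)), w0
4. ~p2, w0
5. p1 | p2, w0
6. ~(~p2 & p3), w0
7. p1, w0
8. ~p3, w0
Accessibility: w0Rw0
The negation has an open branch (countermodel exists).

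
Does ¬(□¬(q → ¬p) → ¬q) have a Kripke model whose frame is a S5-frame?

1. ¬(□¬(q → ¬p) → ¬q), w0
2. □¬(q → ¬p), w0
3. q, w0
4. ¬(q → ¬p), w0
5. p, w0
Accessibility: w0Rw0

Satisfiable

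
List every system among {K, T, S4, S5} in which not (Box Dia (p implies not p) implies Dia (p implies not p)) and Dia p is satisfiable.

K-tableau for the formula:
1. not (Box Dia (p implies not p) implies Dia (p implies not p)) and Dia p, w0
2. not (Box Dia (p implies not p) implies Dia (p implies not p)), w0
3. Dia p, w0
4. Box Dia (p implies not p), w0
5. not Dia (p implies not p), w0
6. p, w1
7. Dia (p implies not p), w1
8. not (p implies not p), w1
9. p implies not p, w2
10. not p, w2
Accessibility: w0Rw1, w1Rw2
Complete open branch: satisfiable in K.
T-tableau for the formula:
1. not (Box Dia (p implies not p) implies Dia (p implies not p)) and Dia p, w0
2. not (Box Dia (p implies not p) implies Dia (p implies not p)), w0
3. Dia p, w0
4. Box Dia (p implies not p), w0
5. not Dia (p implies not p), w0
6. Dia (p implies not p), w0
7. not (p implies not p), w0
8. p, w0
9. p, w1
10. Dia (p implies not p), w1
11. not (p implies not p), w1
12. p implies not p, w2
13. Dia (p implies not p), w2
14. not (p implies not p), w2
15. p, w2
16. not p, w2
Accessibility: w0Rw0, w0Rw1, w0Rw2, w1Rw1, w2Rw2
Branch closes: p and not p both at w2.
Every branch closes (one shown): unsatisfiable in T, hence also in S4, S5 (every S4/S5-frame is a T-frame).

K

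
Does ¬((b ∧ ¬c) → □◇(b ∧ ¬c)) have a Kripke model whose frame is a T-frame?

Satisfiable (open branch found)

1. ¬((b ∧ ¬c) → □◇(b ∧ ¬c)), 0
2. b ∧ ¬c, 0
3. ¬□◇(b ∧ ¬c), 0
4. b, 0
5. ¬c, 0
6. ¬◇(b ∧ ¬c), 1
7. ¬(b ∧ ¬c), 1
8. c, 1
Accessibility: 0R0, 0R1, 1R1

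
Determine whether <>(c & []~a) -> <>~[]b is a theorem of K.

Tableau for the negation ~(<>(c & []~a) -> <>~[]b):
1. ~(<>(c & []~a) -> <>~[]b), 0
2. <>(c & []~a), 0
3. ~<>~[]b, 0
4. c & []~a, 1
5. c, 1
6. []~a, 1
7. []b, 1
Accessibility: 0R1
The negation has an open branch (countermodel exists).

Not valid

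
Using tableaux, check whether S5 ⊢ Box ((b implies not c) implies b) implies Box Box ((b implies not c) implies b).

Tableau for the negation not (Box ((b implies not c) implies b) implies Box Box ((b implies not c) implies b)):
1. not (Box ((b implies not c) implies b) implies Box Box ((b implies not c) implies b)), w0
2. Box ((b implies not c) implies b), w0
3. not Box Box ((b implies not c) implies b), w0
4. (b implies not c) implies b, w0
5. not (b implies not c), w0
6. b, w0
7. c, w0
8. not Box ((b implies not c) implies b), w1
9. (b implies not c) implies b, w1
10. not (b implies not c), w1
11. b, w1
12. c, w1
13. not ((b implies not c) implies b), w2
14. b implies not c, w2
15. not b, w2
16. (b implies not c) implies b, w2
17. not c, w2
18. not (b implies not c), w2
19. b, w2
20. c, w2
Accessibility: w0Rw0, w0Rw1, w0Rw2, w1Rw0, w1Rw1, w1Rw2, w2Rw0, w2Rw1, w2Rw2
Branch closes: b and not b both at w2.
Every branch of the negation's tableau closes; the branch above is one of them.

Valid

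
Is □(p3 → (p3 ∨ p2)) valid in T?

Tableau for the negation ¬□(p3 → (p3 ∨ p2)):
1. ¬□(p3 → (p3 ∨ p2)), w0
2. ¬(p3 → (p3 ∨ p2)), w1
3. p3, w1
4. ¬(p3 ∨ p2), w1
5. ¬p3, w1
6. ¬p2, w1
Accessibility: w0Rw0, w0Rw1, w1Rw1
Branch closes: p3 and ¬p3 both at w1.
Every branch of the negation's tableau closes; the branch above is one of them.

Yes, valid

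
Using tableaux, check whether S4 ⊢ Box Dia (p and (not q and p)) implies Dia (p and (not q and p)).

Yes, valid

Tableau for the negation not (Box Dia (p and (not q and p)) implies Dia (p and (not q and p))):
1. not (Box Dia (p and (not q and p)) implies Dia (p and (not q and p))), u
2. Box Dia (p and (not q and p)), u   [neg-implies-rule on 1]
3. not Dia (p and (not q and p)), u   [neg-implies-rule on 1]
4. Dia (p and (not q and p)), u   [Box-rule on 2 via uRu]
5. not (p and (not q and p)), u   [neg-Dia-rule on 3 via uRu]
6. not (not q and p), u   [neg-and-rule on 5 (branches; this branch)]
7. not p, u   [neg-and-rule on 6 (branches; this branch)]
8. p and (not q and p), v   [Dia-rule on 4: fresh world v, uRv]
9. p, v   [and-rule on 8]
10. not q and p, v   [and-rule on 8]
11. not q, v   [and-rule on 10]
12. Dia (p and (not q and p)), v   [Box-rule on 2 via uRv]
13. not (p and (not q and p)), v   [neg-Dia-rule on 3 via uRv]
14. not (not q and p), v   [neg-and-rule on 13 (branches; this branch)]
15. not p, v   [neg-and-rule on 14 (branches; this branch)]
Accessibility: uRu, uRv, vRv
Branch closes: p and not p both at v.
Every branch of the negation's tableau closes; the branch above is one of them.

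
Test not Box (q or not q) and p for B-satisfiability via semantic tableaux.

1. not Box (q or not q) and p, w0
2. not Box (q or not q), w0
3. p, w0
4. not (q or not q), w1
5. not q, w1
6. q, w1
Accessibility: w0Rw0, w0Rw1, w1Rw0, w1Rw1
Branch closes: q and not q both at w1.
Every branch closes; the branch above is one of them.

Unsatisfiable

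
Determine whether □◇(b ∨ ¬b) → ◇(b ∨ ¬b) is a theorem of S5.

Yes, valid

Tableau for the negation ¬(□◇(b ∨ ¬b) → ◇(b ∨ ¬b)):
1. ¬(□◇(b ∨ ¬b) → ◇(b ∨ ¬b)), w0
2. □◇(b ∨ ¬b), w0
3. ¬◇(b ∨ ¬b), w0
4. ◇(b ∨ ¬b), w0
5. ¬(b ∨ ¬b), w0
6. ¬b, w0
7. b, w0
Accessibility: w0Rw0
Branch closes: b and ¬b both at w0.
All branches of the negation close; one closing branch shown above.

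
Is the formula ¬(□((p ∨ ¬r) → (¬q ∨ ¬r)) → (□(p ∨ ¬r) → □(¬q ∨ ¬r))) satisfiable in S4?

No, unsatisfiable

1. ¬(□((p ∨ ¬r) → (¬q ∨ ¬r)) → (□(p ∨ ¬r) → □(¬q ∨ ¬r))), 0
2. □((p ∨ ¬r) → (¬q ∨ ¬r)), 0
3. ¬(□(p ∨ ¬r) → □(¬q ∨ ¬r)), 0
4. □(p ∨ ¬r), 0
5. ¬□(¬q ∨ ¬r), 0
6. (p ∨ ¬r) → (¬q ∨ ¬r), 0
7. p ∨ ¬r, 0
8. ¬q ∨ ¬r, 0
9. ¬r, 0
10. ¬(¬q ∨ ¬r), 1
11. q, 1
12. r, 1
13. (p ∨ ¬r) → (¬q ∨ ¬r), 1
14. p ∨ ¬r, 1
15. ¬q ∨ ¬r, 1
16. p, 1
17. ¬r, 1
Accessibility: 0R0, 0R1, 1R1
Branch closes: r and ¬r both at 1.
(One branch shown.) All branches close.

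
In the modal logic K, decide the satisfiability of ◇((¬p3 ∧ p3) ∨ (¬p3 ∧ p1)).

1. ◇((¬p3 ∧ p3) ∨ (¬p3 ∧ p1)), 0
2. (¬p3 ∧ p3) ∨ (¬p3 ∧ p1), 1   [◇-rule on 1: fresh world 1, 0R1]
3. ¬p3 ∧ p1, 1   [∨-rule on 2 (branches; this branch)]
4. ¬p3, 1   [∧-rule on 3]
5. p1, 1   [∧-rule on 3]
Accessibility: 0R1

Yes, satisfiable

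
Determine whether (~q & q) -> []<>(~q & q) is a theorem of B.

Valid in B

Tableau for the negation ~((~q & q) -> []<>(~q & q)):
1. ~((~q & q) -> []<>(~q & q)), u
2. ~q & q, u   [~->-rule on 1]
3. ~[]<>(~q & q), u   [~->-rule on 1]
4. ~q, u   [&-rule on 2]
5. q, u   [&-rule on 2]
Accessibility: uRu
Branch closes: q and ~q both at u.
All branches of the negation close; one closing branch shown above.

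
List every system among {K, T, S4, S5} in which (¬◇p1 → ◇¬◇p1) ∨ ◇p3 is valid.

T, S4, S5

K-tableau for the negation ¬((¬◇p1 → ◇¬◇p1) ∨ ◇p3):
1. ¬((¬◇p1 → ◇¬◇p1) ∨ ◇p3), 0
2. ¬(¬◇p1 → ◇¬◇p1), 0   [¬∨-rule on 1]
3. ¬◇p3, 0   [¬∨-rule on 1]
4. ¬◇p1, 0   [¬→-rule on 2]
5. ¬◇¬◇p1, 0   [¬→-rule on 2]
Complete open branch: countermodel on a K-frame, so not valid in K.
T-tableau for the negation ¬((¬◇p1 → ◇¬◇p1) ∨ ◇p3):
1. ¬((¬◇p1 → ◇¬◇p1) ∨ ◇p3), 0
2. ¬(¬◇p1 → ◇¬◇p1), 0   [¬∨-rule on 1]
3. ¬◇p3, 0   [¬∨-rule on 1]
4. ¬◇p1, 0   [¬→-rule on 2]
5. ¬◇¬◇p1, 0   [¬→-rule on 2]
6. ¬p3, 0   [¬◇-rule on 3 via 0R0]
7. ¬p1, 0   [¬◇-rule on 4 via 0R0]
8. ◇p1, 0   [¬◇-rule on 5 via 0R0]
9. p1, 1   [◇-rule on 8: fresh world 1, 0R1]
10. ¬p3, 1   [¬◇-rule on 3 via 0R1]
11. ¬p1, 1   [¬◇-rule on 4 via 0R1]
Accessibility: 0R0, 0R1, 1R1
Branch closes: p1 and ¬p1 both at 1.
Every branch closes (one shown): valid in T, hence also in S4, S5 (every theorem of T is a theorem of S4 and S5).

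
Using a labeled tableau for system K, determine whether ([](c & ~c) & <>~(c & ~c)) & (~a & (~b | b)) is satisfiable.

1. ([](c & ~c) & <>~(c & ~c)) & (~a & (~b | b)), w0
2. [](c & ~c) & <>~(c & ~c), w0   [&-rule on 1]
3. ~a & (~b | b), w0   [&-rule on 1]
4. [](c & ~c), w0   [&-rule on 2]
5. <>~(c & ~c), w0   [&-rule on 2]
6. ~a, w0   [&-rule on 3]
7. ~b | b, w0   [&-rule on 3]
8. b, w0   [|-rule on 7 (branches; this branch)]
9. ~(c & ~c), w1   [<>-rule on 5: fresh world w1, w0Rw1]
10. c & ~c, w1   [[]-rule on 4 via w0Rw1]
11. c, w1   [&-rule on 10]
12. ~c, w1   [&-rule on 10]
Accessibility: w0Rw1
Branch closes: c and ~c both at w1.
(One branch shown.) All branches close.

Unsatisfiable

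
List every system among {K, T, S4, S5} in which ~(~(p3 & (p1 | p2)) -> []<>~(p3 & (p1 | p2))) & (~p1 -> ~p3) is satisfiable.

K, T, S4

S5-tableau for the formula:
1. ~(~(p3 & (p1 | p2)) -> []<>~(p3 & (p1 | p2))) & (~p1 -> ~p3), 0
2. ~(~(p3 & (p1 | p2)) -> []<>~(p3 & (p1 | p2))), 0
3. ~p1 -> ~p3, 0
4. ~(p3 & (p1 | p2)), 0
5. ~[]<>~(p3 & (p1 | p2)), 0
6. ~p3, 0
7. ~(p1 | p2), 0
8. ~p1, 0
9. ~p2, 0
10. ~<>~(p3 & (p1 | p2)), 1
11. p3 & (p1 | p2), 0
12. p3, 0
13. p1 | p2, 0
Accessibility: 0R0, 0R1, 1R0, 1R1
Branch closes: p3 and ~p3 both at 0.
Every branch closes (one shown): unsatisfiable in S5.
S4-tableau for the formula:
1. ~(~(p3 & (p1 | p2)) -> []<>~(p3 & (p1 | p2))) & (~p1 -> ~p3), 0
2. ~(~(p3 & (p1 | p2)) -> []<>~(p3 & (p1 | p2))), 0
3. ~p1 -> ~p3, 0
4. ~(p3 & (p1 | p2)), 0
5. ~[]<>~(p3 & (p1 | p2)), 0
6. ~p3, 0
7. ~(p1 | p2), 0
8. ~p1, 0
9. ~p2, 0
10. ~<>~(p3 & (p1 | p2)), 1
11. p3 & (p1 | p2), 1
12. p3, 1
13. p1 | p2, 1
14. p2, 1
Accessibility: 0R0, 0R1, 1R1
Complete open branch: satisfiable in S4, hence also in K, T (this S4-model is also a K-model and a T-model).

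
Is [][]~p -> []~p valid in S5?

Tableau for the negation ~([][]~p -> []~p):
1. ~([][]~p -> []~p), w0
2. [][]~p, w0
3. ~[]~p, w0
4. []~p, w0
5. ~p, w0
6. p, w1
7. []~p, w1
8. ~p, w1
Accessibility: w0Rw0, w0Rw1, w1Rw0, w1Rw1
Branch closes: p and ~p both at w1.
Every branch of the negation's tableau closes; the branch above is one of them.

Yes, valid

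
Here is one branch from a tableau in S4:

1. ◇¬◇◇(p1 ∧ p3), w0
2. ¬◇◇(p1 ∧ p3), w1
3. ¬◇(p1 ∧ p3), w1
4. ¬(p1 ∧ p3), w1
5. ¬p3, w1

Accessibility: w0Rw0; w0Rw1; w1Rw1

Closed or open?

Open

No atom appears with both signs at the same world.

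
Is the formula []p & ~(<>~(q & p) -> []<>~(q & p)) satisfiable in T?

Yes, satisfiable

1. []p & ~(<>~(q & p) -> []<>~(q & p)), w0
2. []p, w0   [&-rule on 1]
3. ~(<>~(q & p) -> []<>~(q & p)), w0   [&-rule on 1]
4. <>~(q & p), w0   [~->-rule on 3]
5. ~[]<>~(q & p), w0   [~->-rule on 3]
6. p, w0   [[]-rule on 2 via w0Rw0]
7. ~(q & p), w1   [<>-rule on 4: fresh world w1, w0Rw1]
8. p, w1   [[]-rule on 2 via w0Rw1]
9. ~q, w1   [~&-rule on 7 (branches; this branch)]
10. ~<>~(q & p), w2   [~[]-rule on 5: fresh world w2, w0Rw2]
11. p, w2   [[]-rule on 2 via w0Rw2]
12. q & p, w2   [~<>-rule on 10 via w2Rw2]
13. q, w2   [&-rule on 12]
Accessibility: w0Rw0, w0Rw1, w0Rw2, w1Rw1, w2Rw2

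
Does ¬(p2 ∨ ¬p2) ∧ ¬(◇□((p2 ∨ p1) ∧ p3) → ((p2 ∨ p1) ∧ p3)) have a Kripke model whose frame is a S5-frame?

Unsatisfiable

1. ¬(p2 ∨ ¬p2) ∧ ¬(◇□((p2 ∨ p1) ∧ p3) → ((p2 ∨ p1) ∧ p3)), 0
2. ¬(p2 ∨ ¬p2), 0   [∧-rule on 1]
3. ¬(◇□((p2 ∨ p1) ∧ p3) → ((p2 ∨ p1) ∧ p3)), 0   [∧-rule on 1]
4. ¬p2, 0   [¬∨-rule on 2]
5. p2, 0   [¬∨-rule on 2]
Accessibility: 0R0
Branch closes: p2 and ¬p2 both at 0.
(One branch shown.) All branches close.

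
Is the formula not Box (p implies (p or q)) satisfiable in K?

No, unsatisfiable

1. not Box (p implies (p or q)), u
2. not (p implies (p or q)), v   [neg-Box-rule on 1: fresh world v, uRv]
3. p, v   [neg-implies-rule on 2]
4. not (p or q), v   [neg-implies-rule on 2]
5. not p, v   [neg-or-rule on 4]
6. not q, v   [neg-or-rule on 4]
Accessibility: uRv
Branch closes: p and not p both at v.
All branches of the tableau close; one closing branch shown above.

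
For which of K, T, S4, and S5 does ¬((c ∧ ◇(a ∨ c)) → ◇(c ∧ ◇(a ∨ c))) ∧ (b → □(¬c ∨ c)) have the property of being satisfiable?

T-tableau for the formula:
1. ¬((c ∧ ◇(a ∨ c)) → ◇(c ∧ ◇(a ∨ c))) ∧ (b → □(¬c ∨ c)), w0
2. ¬((c ∧ ◇(a ∨ c)) → ◇(c ∧ ◇(a ∨ c))), w0
3. b → □(¬c ∨ c), w0
4. c ∧ ◇(a ∨ c), w0
5. ¬◇(c ∧ ◇(a ∨ c)), w0
6. c, w0
7. ◇(a ∨ c), w0
8. ¬(c ∧ ◇(a ∨ c)), w0
9. □(¬c ∨ c), w0
10. ¬c ∨ c, w0
11. ¬◇(a ∨ c), w0
12. ¬(a ∨ c), w0
13. ¬a, w0
14. ¬c, w0
Accessibility: w0Rw0
Branch closes: c and ¬c both at w0.
Every branch closes (one shown): unsatisfiable in T, hence also in S4, S5 (every S4/S5-frame is a T-frame).
K-tableau for the formula:
1. ¬((c ∧ ◇(a ∨ c)) → ◇(c ∧ ◇(a ∨ c))) ∧ (b → □(¬c ∨ c)), w0
2. ¬((c ∧ ◇(a ∨ c)) → ◇(c ∧ ◇(a ∨ c))), w0
3. b → □(¬c ∨ c), w0
4. c ∧ ◇(a ∨ c), w0
5. ¬◇(c ∧ ◇(a ∨ c)), w0
6. c, w0
7. ◇(a ∨ c), w0
8. □(¬c ∨ c), w0
9. a ∨ c, w1
10. ¬(c ∧ ◇(a ∨ c)), w1
11. ¬c ∨ c, w1
12. c, w1
13. ¬◇(a ∨ c), w1
Accessibility: w0Rw1
Complete open branch: satisfiable in K.

K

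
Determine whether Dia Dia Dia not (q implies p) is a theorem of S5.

Not valid

Tableau for the negation not Dia Dia Dia not (q implies p):
1. not Dia Dia Dia not (q implies p), u
2. not Dia Dia not (q implies p), u
3. not Dia not (q implies p), u
4. q implies p, u
5. p, u
Accessibility: uRu
The negation has an open branch (countermodel exists).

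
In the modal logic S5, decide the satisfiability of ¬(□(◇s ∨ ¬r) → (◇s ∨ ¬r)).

1. ¬(□(◇s ∨ ¬r) → (◇s ∨ ¬r)), u
2. □(◇s ∨ ¬r), u
3. ¬(◇s ∨ ¬r), u
4. ¬◇s, u
5. r, u
6. ◇s ∨ ¬r, u
7. ¬s, u
8. ◇s, u
9. s, v
10. ◇s ∨ ¬r, v
11. ¬s, v
Accessibility: uRu, uRv, vRu, vRv
Branch closes: s and ¬s both at v.
Every branch closes; the branch above is one of them.

No, unsatisfiable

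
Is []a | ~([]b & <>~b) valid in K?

Tableau for the negation ~([]a | ~([]b & <>~b)):
1. ~([]a | ~([]b & <>~b)), w0
2. ~[]a, w0
3. []b & <>~b, w0
4. []b, w0
5. <>~b, w0
6. ~a, w1
7. b, w1
8. ~b, w2
9. b, w2
Accessibility: w0Rw1, w0Rw2
Branch closes: b and ~b both at w2.
Every branch of the negation's tableau closes; the branch above is one of them.

Valid in K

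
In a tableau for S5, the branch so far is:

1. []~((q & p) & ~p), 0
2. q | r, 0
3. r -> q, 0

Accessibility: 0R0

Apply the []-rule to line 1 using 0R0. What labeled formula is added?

~((q & p) & ~p), 0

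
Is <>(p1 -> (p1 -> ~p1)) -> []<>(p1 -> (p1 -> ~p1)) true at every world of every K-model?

Invalid (countermodel exists)

Tableau for the negation ~(<>(p1 -> (p1 -> ~p1)) -> []<>(p1 -> (p1 -> ~p1))):
1. ~(<>(p1 -> (p1 -> ~p1)) -> []<>(p1 -> (p1 -> ~p1))), w0
2. <>(p1 -> (p1 -> ~p1)), w0
3. ~[]<>(p1 -> (p1 -> ~p1)), w0
4. p1 -> (p1 -> ~p1), w1
5. p1 -> ~p1, w1
6. ~p1, w1
7. ~<>(p1 -> (p1 -> ~p1)), w2
Accessibility: w0Rw1, w0Rw2
The negation has an open branch (countermodel exists).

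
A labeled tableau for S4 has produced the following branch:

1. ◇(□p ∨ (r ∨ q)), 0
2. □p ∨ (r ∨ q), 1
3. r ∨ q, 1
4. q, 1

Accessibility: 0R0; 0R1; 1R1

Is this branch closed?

There is no literal clash: for every atom and world, at most one sign appears.

No, open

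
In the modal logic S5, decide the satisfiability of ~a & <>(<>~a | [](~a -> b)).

1. ~a & <>(<>~a | [](~a -> b)), w0
2. ~a, w0
3. <>(<>~a | [](~a -> b)), w0
4. <>~a | [](~a -> b), w1
5. [](~a -> b), w1
6. ~a -> b, w0
7. ~a -> b, w1
8. b, w0
9. b, w1
Accessibility: w0Rw0, w0Rw1, w1Rw0, w1Rw1

Yes, satisfiable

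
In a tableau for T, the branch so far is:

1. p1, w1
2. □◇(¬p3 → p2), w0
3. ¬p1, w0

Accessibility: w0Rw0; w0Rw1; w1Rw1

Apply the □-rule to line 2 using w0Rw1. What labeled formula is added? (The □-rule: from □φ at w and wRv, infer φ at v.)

◇(¬p3 → p2), w1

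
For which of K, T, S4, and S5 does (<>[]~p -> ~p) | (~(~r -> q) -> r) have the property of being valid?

S5

S5-tableau for the negation ~((<>[]~p -> ~p) | (~(~r -> q) -> r)):
1. ~((<>[]~p -> ~p) | (~(~r -> q) -> r)), 0
2. ~(<>[]~p -> ~p), 0
3. ~(~(~r -> q) -> r), 0
4. <>[]~p, 0
5. p, 0
6. ~(~r -> q), 0
7. ~r, 0
8. ~q, 0
9. []~p, 1
10. ~p, 0
Accessibility: 0R0, 0R1, 1R0, 1R1
Branch closes: p and ~p both at 0.
Every branch closes (one shown): valid in S5.
S4-tableau for the negation ~((<>[]~p -> ~p) | (~(~r -> q) -> r)):
1. ~((<>[]~p -> ~p) | (~(~r -> q) -> r)), 0
2. ~(<>[]~p -> ~p), 0
3. ~(~(~r -> q) -> r), 0
4. <>[]~p, 0
5. p, 0
6. ~(~r -> q), 0
7. ~r, 0
8. ~q, 0
9. []~p, 1
10. ~p, 1
Accessibility: 0R0, 0R1, 1R1
Complete open branch: countermodel on an S4-frame, so not valid in S4, nor in K, T (the same frame is also a K-frame and a T-frame).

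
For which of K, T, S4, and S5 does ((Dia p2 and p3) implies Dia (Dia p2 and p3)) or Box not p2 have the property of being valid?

T, S4, S5

T-tableau for the negation not (((Dia p2 and p3) implies Dia (Dia p2 and p3)) or Box not p2):
1. not (((Dia p2 and p3) implies Dia (Dia p2 and p3)) or Box not p2), 0
2. not ((Dia p2 and p3) implies Dia (Dia p2 and p3)), 0
3. not Box not p2, 0
4. Dia p2 and p3, 0
5. not Dia (Dia p2 and p3), 0
6. Dia p2, 0
7. p3, 0
8. not (Dia p2 and p3), 0
9. not Dia p2, 0
10. not p2, 0
11. p2, 1
12. not (Dia p2 and p3), 1
13. not p2, 1
Accessibility: 0R0, 0R1, 1R1
Branch closes: p2 and not p2 both at 1.
Every branch closes (one shown): valid in T, hence also in S4, S5 (every theorem of T is a theorem of S4 and S5).
K-tableau for the negation not (((Dia p2 and p3) implies Dia (Dia p2 and p3)) or Box not p2):
1. not (((Dia p2 and p3) implies Dia (Dia p2 and p3)) or Box not p2), 0
2. not ((Dia p2 and p3) implies Dia (Dia p2 and p3)), 0
3. not Box not p2, 0
4. Dia p2 and p3, 0
5. not Dia (Dia p2 and p3), 0
6. Dia p2, 0
7. p3, 0
8. p2, 1
9. not (Dia p2 and p3), 1
10. not p3, 1
11. p2, 2
12. not (Dia p2 and p3), 2
13. not p3, 2
Accessibility: 0R1, 0R2
Complete open branch: countermodel on a K-frame, so not valid in K.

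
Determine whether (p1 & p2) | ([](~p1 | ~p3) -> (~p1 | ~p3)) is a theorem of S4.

Tableau for the negation ~((p1 & p2) | ([](~p1 | ~p3) -> (~p1 | ~p3))):
1. ~((p1 & p2) | ([](~p1 | ~p3) -> (~p1 | ~p3))), w0
2. ~(p1 & p2), w0
3. ~([](~p1 | ~p3) -> (~p1 | ~p3)), w0
4. [](~p1 | ~p3), w0
5. ~(~p1 | ~p3), w0
6. p1, w0
7. p3, w0
8. ~p1 | ~p3, w0
9. ~p2, w0
10. ~p3, w0
Accessibility: w0Rw0
Branch closes: p3 and ~p3 both at w0.
Every branch of the negation's tableau closes; the branch above is one of them.

Valid in S4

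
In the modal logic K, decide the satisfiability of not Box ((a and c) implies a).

1. not Box ((a and c) implies a), 0
2. not ((a and c) implies a), 1   [neg-Box-rule on 1: fresh world 1, 0R1]
3. a and c, 1   [neg-implies-rule on 2]
4. not a, 1   [neg-implies-rule on 2]
5. a, 1   [and-rule on 3]
6. c, 1   [and-rule on 3]
Accessibility: 0R1
Branch closes: a and not a both at 1.
All branches of the tableau close; one closing branch shown above.

Unsatisfiable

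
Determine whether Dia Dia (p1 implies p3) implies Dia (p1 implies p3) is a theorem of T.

No, not valid

Tableau for the negation not (Dia Dia (p1 implies p3) implies Dia (p1 implies p3)):
1. not (Dia Dia (p1 implies p3) implies Dia (p1 implies p3)), w0
2. Dia Dia (p1 implies p3), w0   [neg-implies-rule on 1]
3. not Dia (p1 implies p3), w0   [neg-implies-rule on 1]
4. not (p1 implies p3), w0   [neg-Dia-rule on 3 via w0Rw0]
5. p1, w0   [neg-implies-rule on 4]
6. not p3, w0   [neg-implies-rule on 4]
7. Dia (p1 implies p3), w1   [Dia-rule on 2: fresh world w1, w0Rw1]
8. not (p1 implies p3), w1   [neg-Dia-rule on 3 via w0Rw1]
9. p1, w1   [neg-implies-rule on 8]
10. not p3, w1   [neg-implies-rule on 8]
11. p1 implies p3, w2   [Dia-rule on 7: fresh world w2, w1Rw2]
12. p3, w2   [implies-rule on 11 (branches; this branch)]
Accessibility: w0Rw0, w0Rw1, w1Rw1, w1Rw2, w2Rw2
The negation has an open branch (countermodel exists).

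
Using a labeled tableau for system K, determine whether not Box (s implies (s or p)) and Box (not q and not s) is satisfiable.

1. not Box (s implies (s or p)) and Box (not q and not s), u
2. not Box (s implies (s or p)), u   [and-rule on 1]
3. Box (not q and not s), u   [and-rule on 1]
4. not (s implies (s or p)), v   [neg-Box-rule on 2: fresh world v, uRv]
5. s, v   [neg-implies-rule on 4]
6. not (s or p), v   [neg-implies-rule on 4]
7. not s, v   [neg-or-rule on 6]
8. not p, v   [neg-or-rule on 6]
Accessibility: uRv
Branch closes: s and not s both at v.
Every branch closes; the branch above is one of them.

No, unsatisfiable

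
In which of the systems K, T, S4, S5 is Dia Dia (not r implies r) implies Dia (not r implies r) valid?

S4-tableau for the negation not (Dia Dia (not r implies r) implies Dia (not r implies r)):
1. not (Dia Dia (not r implies r) implies Dia (not r implies r)), u
2. Dia Dia (not r implies r), u
3. not Dia (not r implies r), u
4. not (not r implies r), u
5. not r, u
6. Dia (not r implies r), v
7. not (not r implies r), v
8. not r, v
9. not r implies r, w
10. not (not r implies r), w
11. not r, w
12. r, w
Accessibility: uRu, uRv, uRw, vRv, vRw, wRw
Branch closes: r and not r both at w.
Every branch closes (one shown): valid in S4, hence also in S5 (every theorem of S4 is a theorem of S5).
T-tableau for the negation not (Dia Dia (not r implies r) implies Dia (not r implies r)):
1. not (Dia Dia (not r implies r) implies Dia (not r implies r)), u
2. Dia Dia (not r implies r), u
3. not Dia (not r implies r), u
4. not (not r implies r), u
5. not r, u
6. Dia (not r implies r), v
7. not (not r implies r), v
8. not r, v
9. not r implies r, w
10. r, w
Accessibility: uRu, uRv, vRv, vRw, wRw
Complete open branch: countermodel on a T-frame, so not valid in T, nor in K (the same frame is also a K-frame).

S4, S5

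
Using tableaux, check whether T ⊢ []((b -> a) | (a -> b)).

Valid

Tableau for the negation ~[]((b -> a) | (a -> b)):
1. ~[]((b -> a) | (a -> b)), w0
2. ~((b -> a) | (a -> b)), w1
3. ~(b -> a), w1
4. ~(a -> b), w1
5. b, w1
6. ~a, w1
7. a, w1
8. ~b, w1
Accessibility: w0Rw0, w0Rw1, w1Rw1
Branch closes: a and ~a both at w1.
All branches of the negation close; one closing branch shown above.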